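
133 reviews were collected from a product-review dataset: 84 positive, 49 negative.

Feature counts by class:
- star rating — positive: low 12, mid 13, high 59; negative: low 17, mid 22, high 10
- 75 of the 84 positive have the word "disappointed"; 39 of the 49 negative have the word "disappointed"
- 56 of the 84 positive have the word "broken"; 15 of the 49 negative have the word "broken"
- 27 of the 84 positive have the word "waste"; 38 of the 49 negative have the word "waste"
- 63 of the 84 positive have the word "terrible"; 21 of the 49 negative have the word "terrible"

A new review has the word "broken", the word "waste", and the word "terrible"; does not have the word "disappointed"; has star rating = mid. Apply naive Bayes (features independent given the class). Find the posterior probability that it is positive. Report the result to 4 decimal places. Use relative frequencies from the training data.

positive: (84/133) × (13/84) × (9/84) × (56/84) × (27/84) × (63/84) ≈ 0.0016831
negative: (49/133) × (22/49) × (10/49) × (15/49) × (38/49) × (21/49) ≈ 0.00343464
P(positive | x) = 0.0016831 / 0.00511774 ≈ 0.3289

0.3289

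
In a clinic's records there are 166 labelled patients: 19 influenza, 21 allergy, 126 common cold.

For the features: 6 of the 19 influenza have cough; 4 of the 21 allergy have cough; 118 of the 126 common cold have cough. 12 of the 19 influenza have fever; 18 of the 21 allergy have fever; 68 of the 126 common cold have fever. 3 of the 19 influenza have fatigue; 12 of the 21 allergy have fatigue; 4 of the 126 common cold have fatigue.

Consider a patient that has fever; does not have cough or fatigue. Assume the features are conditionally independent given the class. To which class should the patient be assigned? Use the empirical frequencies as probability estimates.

influenza

influenza: (19/166) × (13/19) × (12/19) × (16/19) ≈ 0.0416514
allergy: (21/166) × (17/21) × (18/21) × (9/21) ≈ 0.0376199
common cold: (126/166) × (8/126) × (68/126) × (122/126) ≈ 0.0251831
Highest score → influenza.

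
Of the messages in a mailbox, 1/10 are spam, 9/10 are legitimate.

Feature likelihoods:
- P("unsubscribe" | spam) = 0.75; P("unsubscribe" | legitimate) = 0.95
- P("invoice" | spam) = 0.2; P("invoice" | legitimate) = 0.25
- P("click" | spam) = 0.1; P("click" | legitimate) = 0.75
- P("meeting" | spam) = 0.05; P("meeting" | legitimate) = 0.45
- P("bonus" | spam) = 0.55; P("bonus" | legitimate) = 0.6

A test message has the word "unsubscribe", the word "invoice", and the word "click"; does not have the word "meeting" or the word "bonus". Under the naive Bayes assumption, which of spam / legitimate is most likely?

legitimate

spam: 0.1 × 0.75 × 0.2 × 0.1 × (1−0.05) × (1−0.55) = 0.00064125
legitimate: 0.9 × 0.95 × 0.25 × 0.75 × (1−0.45) × (1−0.6) = 0.03526875
Highest score → legitimate.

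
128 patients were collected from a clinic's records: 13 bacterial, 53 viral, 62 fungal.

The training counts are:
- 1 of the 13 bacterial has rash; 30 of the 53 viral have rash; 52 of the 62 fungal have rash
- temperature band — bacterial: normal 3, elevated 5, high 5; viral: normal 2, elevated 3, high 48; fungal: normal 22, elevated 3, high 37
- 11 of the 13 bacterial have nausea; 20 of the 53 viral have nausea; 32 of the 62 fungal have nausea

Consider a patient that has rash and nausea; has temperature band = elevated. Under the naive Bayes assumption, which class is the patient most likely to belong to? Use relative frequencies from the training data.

bacterial: (13/128) × (1/13) × (5/13) × (11/13) ≈ 0.00254253
viral: (53/128) × (30/53) × (3/53) × (20/53) ≈ 0.00500623
fungal: (62/128) × (52/62) × (3/62) × (32/62) ≈ 0.0101457
Highest score → fungal.

fungal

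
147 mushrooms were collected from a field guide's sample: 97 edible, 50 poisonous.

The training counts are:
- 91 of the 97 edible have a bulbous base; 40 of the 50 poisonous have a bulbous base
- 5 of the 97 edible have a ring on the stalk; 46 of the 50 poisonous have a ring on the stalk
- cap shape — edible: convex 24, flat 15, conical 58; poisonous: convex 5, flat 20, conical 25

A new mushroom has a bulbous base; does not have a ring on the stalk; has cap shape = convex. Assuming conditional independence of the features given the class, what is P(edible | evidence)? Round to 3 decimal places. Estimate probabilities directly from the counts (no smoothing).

0.985

edible: (97/147) × (91/97) × (92/97) × (24/97) ≈ 0.145271
poisonous: (50/147) × (40/50) × (4/50) × (5/50) ≈ 0.00217687
P(edible | x) = 0.145271 / 0.14744787 ≈ 0.985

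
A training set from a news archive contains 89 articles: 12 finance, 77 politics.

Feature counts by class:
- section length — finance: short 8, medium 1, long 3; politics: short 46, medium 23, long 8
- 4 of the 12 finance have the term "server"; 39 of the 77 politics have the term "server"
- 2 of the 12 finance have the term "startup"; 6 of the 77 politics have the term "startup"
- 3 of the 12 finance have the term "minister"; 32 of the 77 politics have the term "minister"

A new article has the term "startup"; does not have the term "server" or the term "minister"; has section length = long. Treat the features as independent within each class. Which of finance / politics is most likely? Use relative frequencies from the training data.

finance

finance: (12/89) × (3/12) × (8/12) × (2/12) × (9/12) ≈ 0.00280899
politics: (77/89) × (8/77) × (38/77) × (6/77) × (45/77) ≈ 0.00202011
Highest score → finance.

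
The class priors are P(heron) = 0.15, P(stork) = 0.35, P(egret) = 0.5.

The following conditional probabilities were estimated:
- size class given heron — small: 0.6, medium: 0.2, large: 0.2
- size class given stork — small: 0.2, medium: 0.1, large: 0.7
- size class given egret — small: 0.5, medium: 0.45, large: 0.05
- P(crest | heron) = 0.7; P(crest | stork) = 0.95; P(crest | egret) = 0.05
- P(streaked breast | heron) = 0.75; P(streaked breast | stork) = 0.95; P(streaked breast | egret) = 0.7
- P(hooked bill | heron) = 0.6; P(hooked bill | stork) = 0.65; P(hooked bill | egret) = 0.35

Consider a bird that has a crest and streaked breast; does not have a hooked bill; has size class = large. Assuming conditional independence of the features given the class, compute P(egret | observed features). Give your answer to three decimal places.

0.007

heron: 0.15 × 0.2 × 0.7 × 0.75 × (1−0.6) = 0.0063
stork: 0.35 × 0.7 × 0.95 × 0.95 × (1−0.65) = 0.077389375
egret: 0.5 × 0.05 × 0.05 × 0.7 × (1−0.35) = 0.00056875
P(egret | x) = 0.00056875 / 0.084258125 ≈ 0.007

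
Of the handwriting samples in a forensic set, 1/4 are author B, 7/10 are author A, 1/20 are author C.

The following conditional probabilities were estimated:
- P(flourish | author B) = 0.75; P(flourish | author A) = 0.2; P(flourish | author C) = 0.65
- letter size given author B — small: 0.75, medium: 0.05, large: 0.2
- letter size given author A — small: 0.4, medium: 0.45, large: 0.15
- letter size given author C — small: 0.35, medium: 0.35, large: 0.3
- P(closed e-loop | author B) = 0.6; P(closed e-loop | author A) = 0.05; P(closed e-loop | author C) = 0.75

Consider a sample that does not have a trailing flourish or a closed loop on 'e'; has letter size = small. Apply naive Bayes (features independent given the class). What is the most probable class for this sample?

author A

author B: 0.25 × (1−0.75) × 0.75 × (1−0.6) = 0.01875
author A: 0.7 × (1−0.2) × 0.4 × (1−0.05) = 0.2128
author C: 0.05 × (1−0.65) × 0.35 × (1−0.75) = 0.00153125
Highest score → author A.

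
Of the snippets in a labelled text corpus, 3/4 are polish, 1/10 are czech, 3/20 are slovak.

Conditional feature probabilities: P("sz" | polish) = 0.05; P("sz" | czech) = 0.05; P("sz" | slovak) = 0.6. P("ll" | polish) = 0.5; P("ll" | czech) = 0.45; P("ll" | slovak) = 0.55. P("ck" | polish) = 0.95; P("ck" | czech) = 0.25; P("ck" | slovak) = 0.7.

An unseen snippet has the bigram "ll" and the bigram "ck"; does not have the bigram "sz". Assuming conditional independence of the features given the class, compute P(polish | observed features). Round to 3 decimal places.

0.909

polish: 0.75 × (1−0.05) × 0.5 × 0.95 = 0.3384375
czech: 0.1 × (1−0.05) × 0.45 × 0.25 = 0.0106875
slovak: 0.15 × (1−0.6) × 0.55 × 0.7 = 0.0231
P(polish | x) = 0.3384375 / 0.372225 ≈ 0.909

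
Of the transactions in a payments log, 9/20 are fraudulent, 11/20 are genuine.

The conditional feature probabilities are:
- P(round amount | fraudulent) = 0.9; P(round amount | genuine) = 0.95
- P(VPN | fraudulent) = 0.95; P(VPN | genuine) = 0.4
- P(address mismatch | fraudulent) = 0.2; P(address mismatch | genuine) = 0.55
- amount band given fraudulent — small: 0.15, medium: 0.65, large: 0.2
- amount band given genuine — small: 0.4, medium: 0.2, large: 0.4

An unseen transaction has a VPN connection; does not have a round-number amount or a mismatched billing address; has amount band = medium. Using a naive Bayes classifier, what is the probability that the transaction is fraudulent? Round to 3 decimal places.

fraudulent: 0.45 × (1−0.9) × 0.95 × (1−0.2) × 0.65 = 0.02223
genuine: 0.55 × (1−0.95) × 0.4 × (1−0.55) × 0.2 = 0.00099
P(fraudulent | x) = 0.02223 / 0.02322 ≈ 0.957

0.957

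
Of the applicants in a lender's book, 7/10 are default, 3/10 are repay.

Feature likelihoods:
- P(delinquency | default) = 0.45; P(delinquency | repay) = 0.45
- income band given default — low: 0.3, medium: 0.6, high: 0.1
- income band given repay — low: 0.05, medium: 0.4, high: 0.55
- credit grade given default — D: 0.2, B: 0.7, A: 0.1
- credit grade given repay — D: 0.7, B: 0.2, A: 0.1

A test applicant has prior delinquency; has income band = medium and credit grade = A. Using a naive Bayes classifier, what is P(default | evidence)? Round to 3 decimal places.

default: 0.7 × 0.45 × 0.6 × 0.1 = 0.0189
repay: 0.3 × 0.45 × 0.4 × 0.1 = 0.0054
P(default | x) = 0.0189 / 0.0243 ≈ 0.778

0.778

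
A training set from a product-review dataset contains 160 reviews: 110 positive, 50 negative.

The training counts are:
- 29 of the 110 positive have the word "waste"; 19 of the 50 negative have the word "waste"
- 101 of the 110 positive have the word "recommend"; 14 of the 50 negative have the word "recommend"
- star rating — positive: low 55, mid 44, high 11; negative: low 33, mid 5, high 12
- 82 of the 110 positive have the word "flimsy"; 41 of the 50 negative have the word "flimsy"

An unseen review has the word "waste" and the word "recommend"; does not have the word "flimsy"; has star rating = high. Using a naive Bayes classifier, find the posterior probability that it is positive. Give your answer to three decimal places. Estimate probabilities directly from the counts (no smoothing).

positive: (110/160) × (29/110) × (101/110) × (11/110) × (28/110) ≈ 0.00423616
negative: (50/160) × (19/50) × (14/50) × (12/50) × (9/50) = 0.0014364
P(positive | x) = 0.00423616 / 0.00567256 ≈ 0.747

0.747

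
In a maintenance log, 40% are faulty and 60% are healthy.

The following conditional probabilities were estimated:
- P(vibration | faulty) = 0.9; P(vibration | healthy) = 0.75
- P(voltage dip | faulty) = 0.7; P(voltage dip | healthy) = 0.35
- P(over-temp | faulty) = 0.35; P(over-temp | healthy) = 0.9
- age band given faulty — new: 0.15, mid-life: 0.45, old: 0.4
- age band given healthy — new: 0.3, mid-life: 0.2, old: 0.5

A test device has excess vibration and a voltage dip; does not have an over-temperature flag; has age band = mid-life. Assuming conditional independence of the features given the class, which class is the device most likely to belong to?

faulty

faulty: 0.4 × 0.9 × 0.7 × (1−0.35) × 0.45 = 0.07371
healthy: 0.6 × 0.75 × 0.35 × (1−0.9) × 0.2 = 0.00315
Highest score → faulty.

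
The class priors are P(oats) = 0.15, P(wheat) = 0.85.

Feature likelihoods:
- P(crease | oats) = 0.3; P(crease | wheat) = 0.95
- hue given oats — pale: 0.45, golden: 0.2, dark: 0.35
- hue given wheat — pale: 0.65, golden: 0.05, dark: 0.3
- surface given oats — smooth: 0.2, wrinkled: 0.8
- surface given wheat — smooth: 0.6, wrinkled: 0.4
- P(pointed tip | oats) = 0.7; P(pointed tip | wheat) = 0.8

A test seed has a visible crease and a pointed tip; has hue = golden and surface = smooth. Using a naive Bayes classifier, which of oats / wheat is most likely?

oats: 0.15 × 0.3 × 0.2 × 0.2 × 0.7 = 0.00126
wheat: 0.85 × 0.95 × 0.05 × 0.6 × 0.8 = 0.01938
Highest score → wheat.

wheat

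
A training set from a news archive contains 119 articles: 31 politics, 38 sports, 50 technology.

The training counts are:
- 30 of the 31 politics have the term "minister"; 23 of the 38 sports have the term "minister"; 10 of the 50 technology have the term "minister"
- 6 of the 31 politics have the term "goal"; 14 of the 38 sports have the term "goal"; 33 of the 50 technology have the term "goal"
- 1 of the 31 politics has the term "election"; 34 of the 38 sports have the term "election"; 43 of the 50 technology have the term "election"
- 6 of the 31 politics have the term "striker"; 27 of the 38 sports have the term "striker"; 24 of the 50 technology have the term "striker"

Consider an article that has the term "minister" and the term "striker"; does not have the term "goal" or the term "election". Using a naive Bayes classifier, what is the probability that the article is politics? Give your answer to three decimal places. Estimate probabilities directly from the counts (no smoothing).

politics: (31/119) × (30/31) × (25/31) × (30/31) × (6/31) ≈ 0.0380804
sports: (38/119) × (23/38) × (24/38) × (4/38) × (27/38) ≈ 0.00912988
technology: (50/119) × (10/50) × (17/50) × (7/50) × (24/50) = 0.00192
P(politics | x) = 0.0380804 / 0.04913028 ≈ 0.775

0.775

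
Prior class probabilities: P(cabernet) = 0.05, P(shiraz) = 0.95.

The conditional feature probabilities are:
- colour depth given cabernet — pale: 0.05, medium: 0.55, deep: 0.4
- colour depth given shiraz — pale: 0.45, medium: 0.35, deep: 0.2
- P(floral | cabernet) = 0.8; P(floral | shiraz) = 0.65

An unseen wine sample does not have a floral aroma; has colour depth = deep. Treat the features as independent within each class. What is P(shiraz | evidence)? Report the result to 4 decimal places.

cabernet: 0.05 × 0.4 × (1−0.8) = 0.004
shiraz: 0.95 × 0.2 × (1−0.65) = 0.0665
P(shiraz | x) = 0.0665 / 0.0705 ≈ 0.9433

0.9433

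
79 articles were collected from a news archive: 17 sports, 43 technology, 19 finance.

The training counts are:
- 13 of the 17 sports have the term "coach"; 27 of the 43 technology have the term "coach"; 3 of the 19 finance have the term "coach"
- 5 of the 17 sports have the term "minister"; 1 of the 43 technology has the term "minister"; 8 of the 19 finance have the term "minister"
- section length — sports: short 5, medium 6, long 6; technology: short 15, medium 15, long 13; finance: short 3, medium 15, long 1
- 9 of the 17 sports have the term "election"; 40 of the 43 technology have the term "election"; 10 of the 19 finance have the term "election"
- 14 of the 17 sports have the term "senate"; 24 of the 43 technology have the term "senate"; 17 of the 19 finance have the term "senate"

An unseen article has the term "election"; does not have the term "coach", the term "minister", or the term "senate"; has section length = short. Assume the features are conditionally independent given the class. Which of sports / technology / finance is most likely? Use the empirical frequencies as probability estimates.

sports: (17/79) × (4/17) × (12/17) × (5/17) × (9/17) × (3/17) ≈ 0.000982092
technology: (43/79) × (16/43) × (42/43) × (15/43) × (40/43) × (19/43) ≈ 0.0283644
finance: (19/79) × (16/19) × (11/19) × (3/19) × (10/19) × (2/19) ≈ 0.0010257
Highest score → technology.

technology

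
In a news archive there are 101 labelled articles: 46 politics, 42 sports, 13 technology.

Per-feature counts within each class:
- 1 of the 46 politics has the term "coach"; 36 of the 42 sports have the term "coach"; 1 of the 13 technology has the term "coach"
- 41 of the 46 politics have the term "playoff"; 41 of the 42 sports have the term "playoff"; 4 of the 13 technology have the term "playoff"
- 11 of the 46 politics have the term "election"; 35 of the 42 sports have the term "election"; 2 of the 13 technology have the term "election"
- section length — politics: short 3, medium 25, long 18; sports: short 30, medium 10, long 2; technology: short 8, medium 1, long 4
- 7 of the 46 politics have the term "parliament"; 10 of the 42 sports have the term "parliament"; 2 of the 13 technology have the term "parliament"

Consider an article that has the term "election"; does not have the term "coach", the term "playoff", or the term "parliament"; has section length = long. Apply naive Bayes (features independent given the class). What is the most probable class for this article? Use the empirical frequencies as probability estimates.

politics: (46/101) × (45/46) × (5/46) × (11/46) × (18/46) × (39/46) ≈ 0.00384202
sports: (42/101) × (6/42) × (1/42) × (35/42) × (2/42) × (32/42) ≈ 0.0000427642
technology: (13/101) × (12/13) × (9/13) × (2/13) × (4/13) × (11/13) ≈ 0.00329467
Highest score → politics.

politics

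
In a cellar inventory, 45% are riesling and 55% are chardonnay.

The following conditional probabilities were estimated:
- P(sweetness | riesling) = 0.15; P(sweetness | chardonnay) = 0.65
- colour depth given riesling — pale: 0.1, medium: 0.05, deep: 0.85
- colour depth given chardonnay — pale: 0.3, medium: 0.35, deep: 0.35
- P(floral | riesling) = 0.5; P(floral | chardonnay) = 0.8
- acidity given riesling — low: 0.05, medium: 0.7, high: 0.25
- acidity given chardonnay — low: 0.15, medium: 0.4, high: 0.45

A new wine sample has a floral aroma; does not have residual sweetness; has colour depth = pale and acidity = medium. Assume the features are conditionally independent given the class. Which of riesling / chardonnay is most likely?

riesling: 0.45 × (1−0.15) × 0.1 × 0.5 × 0.7 = 0.0133875
chardonnay: 0.55 × (1−0.65) × 0.3 × 0.8 × 0.4 = 0.01848
Highest score → chardonnay.

chardonnay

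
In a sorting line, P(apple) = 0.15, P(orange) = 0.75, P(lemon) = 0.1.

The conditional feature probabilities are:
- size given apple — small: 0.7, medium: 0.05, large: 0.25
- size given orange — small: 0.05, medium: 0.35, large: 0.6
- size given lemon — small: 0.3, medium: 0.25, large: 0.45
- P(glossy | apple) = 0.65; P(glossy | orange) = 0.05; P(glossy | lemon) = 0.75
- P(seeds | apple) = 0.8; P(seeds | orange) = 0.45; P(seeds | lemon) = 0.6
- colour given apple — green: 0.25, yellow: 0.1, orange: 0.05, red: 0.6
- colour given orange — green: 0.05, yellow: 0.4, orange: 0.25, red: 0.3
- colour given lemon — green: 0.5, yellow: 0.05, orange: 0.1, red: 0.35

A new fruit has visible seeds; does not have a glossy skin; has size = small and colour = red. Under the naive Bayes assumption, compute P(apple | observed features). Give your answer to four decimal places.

0.7343

apple: 0.15 × 0.7 × (1−0.65) × 0.8 × 0.6 = 0.01764
orange: 0.75 × 0.05 × (1−0.05) × 0.45 × 0.3 = 0.004809375
lemon: 0.1 × 0.3 × (1−0.75) × 0.6 × 0.35 = 0.001575
P(apple | x) = 0.01764 / 0.024024375 ≈ 0.7343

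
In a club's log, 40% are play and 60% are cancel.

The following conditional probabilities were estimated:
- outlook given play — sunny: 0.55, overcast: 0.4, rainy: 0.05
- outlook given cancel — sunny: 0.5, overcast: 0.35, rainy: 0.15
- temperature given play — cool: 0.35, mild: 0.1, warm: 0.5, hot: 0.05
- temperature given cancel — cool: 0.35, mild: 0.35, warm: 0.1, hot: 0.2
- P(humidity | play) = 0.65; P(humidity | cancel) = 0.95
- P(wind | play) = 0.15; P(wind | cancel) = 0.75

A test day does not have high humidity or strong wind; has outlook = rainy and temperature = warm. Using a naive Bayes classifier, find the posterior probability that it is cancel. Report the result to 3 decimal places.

0.036

play: 0.4 × 0.05 × 0.5 × (1−0.65) × (1−0.15) = 0.002975
cancel: 0.6 × 0.15 × 0.1 × (1−0.95) × (1−0.75) = 0.0001125
P(cancel | x) = 0.0001125 / 0.0030875 ≈ 0.036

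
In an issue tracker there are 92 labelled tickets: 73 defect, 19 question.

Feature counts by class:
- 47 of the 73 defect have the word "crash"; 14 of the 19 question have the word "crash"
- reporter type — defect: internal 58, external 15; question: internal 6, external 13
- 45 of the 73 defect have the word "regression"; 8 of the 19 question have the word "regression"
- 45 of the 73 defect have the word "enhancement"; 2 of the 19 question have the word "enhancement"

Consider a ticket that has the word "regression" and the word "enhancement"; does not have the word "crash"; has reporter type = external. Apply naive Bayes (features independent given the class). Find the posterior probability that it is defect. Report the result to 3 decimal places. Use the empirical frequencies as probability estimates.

defect: (73/92) × (26/73) × (15/73) × (45/73) × (45/73) ≈ 0.0220665
question: (19/92) × (5/19) × (13/19) × (8/19) × (2/19) ≈ 0.0016481
P(defect | x) = 0.0220665 / 0.0237146 ≈ 0.931

0.931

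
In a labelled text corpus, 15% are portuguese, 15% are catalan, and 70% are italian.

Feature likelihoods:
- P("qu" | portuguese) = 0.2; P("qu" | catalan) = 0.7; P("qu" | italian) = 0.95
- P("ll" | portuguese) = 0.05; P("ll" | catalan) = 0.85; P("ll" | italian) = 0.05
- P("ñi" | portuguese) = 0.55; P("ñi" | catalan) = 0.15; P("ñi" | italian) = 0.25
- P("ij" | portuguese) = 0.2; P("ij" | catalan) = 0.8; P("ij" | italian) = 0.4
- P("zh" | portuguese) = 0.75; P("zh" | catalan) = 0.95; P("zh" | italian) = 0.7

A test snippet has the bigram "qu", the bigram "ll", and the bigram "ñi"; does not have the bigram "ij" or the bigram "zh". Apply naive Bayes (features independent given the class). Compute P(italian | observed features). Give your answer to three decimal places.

portuguese: 0.15 × 0.2 × 0.05 × 0.55 × (1−0.2) × (1−0.75) = 0.000165
catalan: 0.15 × 0.7 × 0.85 × 0.15 × (1−0.8) × (1−0.95) = 0.000133875
italian: 0.7 × 0.95 × 0.05 × 0.25 × (1−0.4) × (1−0.7) = 0.00149625
P(italian | x) = 0.00149625 / 0.001795125 ≈ 0.834

0.834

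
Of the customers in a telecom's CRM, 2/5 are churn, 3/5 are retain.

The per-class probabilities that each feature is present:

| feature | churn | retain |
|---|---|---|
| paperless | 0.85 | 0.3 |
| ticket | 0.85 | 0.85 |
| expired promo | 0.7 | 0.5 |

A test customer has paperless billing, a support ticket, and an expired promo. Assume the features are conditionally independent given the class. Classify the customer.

churn: 0.4 × 0.85 × 0.85 × 0.7 = 0.2023
retain: 0.6 × 0.3 × 0.85 × 0.5 = 0.0765
Highest score → churn.

churn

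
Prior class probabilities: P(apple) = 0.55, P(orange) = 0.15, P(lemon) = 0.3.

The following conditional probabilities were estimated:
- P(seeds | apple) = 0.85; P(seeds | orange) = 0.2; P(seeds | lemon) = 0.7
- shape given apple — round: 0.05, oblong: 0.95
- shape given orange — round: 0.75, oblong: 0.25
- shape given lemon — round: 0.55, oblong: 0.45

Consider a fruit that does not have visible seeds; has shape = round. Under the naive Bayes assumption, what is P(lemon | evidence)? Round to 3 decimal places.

0.345

apple: 0.55 × (1−0.85) × 0.05 = 0.004125
orange: 0.15 × (1−0.2) × 0.75 = 0.09
lemon: 0.3 × (1−0.7) × 0.55 = 0.0495
P(lemon | x) = 0.0495 / 0.143625 ≈ 0.345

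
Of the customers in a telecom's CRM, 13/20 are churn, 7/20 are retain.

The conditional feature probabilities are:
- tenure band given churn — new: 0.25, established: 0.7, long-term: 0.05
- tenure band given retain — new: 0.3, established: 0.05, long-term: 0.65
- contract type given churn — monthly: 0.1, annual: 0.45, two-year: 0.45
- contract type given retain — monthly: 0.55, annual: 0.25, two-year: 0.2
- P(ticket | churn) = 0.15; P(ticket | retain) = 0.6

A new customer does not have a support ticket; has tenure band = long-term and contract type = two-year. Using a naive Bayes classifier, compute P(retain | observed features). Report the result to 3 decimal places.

churn: 0.65 × 0.05 × 0.45 × (1−0.15) = 0.01243125
retain: 0.35 × 0.65 × 0.2 × (1−0.6) = 0.0182
P(retain | x) = 0.0182 / 0.03063125 ≈ 0.594

0.594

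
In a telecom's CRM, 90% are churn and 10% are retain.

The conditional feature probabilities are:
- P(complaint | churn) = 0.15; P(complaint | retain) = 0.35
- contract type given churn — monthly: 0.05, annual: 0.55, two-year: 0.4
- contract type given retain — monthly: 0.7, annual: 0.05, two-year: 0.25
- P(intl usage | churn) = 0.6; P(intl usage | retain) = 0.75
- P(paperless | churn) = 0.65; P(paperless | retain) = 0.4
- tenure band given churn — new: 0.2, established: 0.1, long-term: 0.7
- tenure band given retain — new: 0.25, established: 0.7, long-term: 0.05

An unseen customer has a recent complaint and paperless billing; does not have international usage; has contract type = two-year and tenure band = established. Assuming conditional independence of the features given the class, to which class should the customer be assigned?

churn

churn: 0.9 × 0.15 × 0.4 × (1−0.6) × 0.65 × 0.1 = 0.001404
retain: 0.1 × 0.35 × 0.25 × (1−0.75) × 0.4 × 0.7 = 0.0006125
Highest score → churn.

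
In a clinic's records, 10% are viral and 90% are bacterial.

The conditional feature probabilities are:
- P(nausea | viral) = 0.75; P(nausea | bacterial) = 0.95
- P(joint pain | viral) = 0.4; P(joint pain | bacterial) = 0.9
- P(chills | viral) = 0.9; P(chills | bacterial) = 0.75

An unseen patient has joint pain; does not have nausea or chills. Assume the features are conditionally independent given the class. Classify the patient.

viral: 0.1 × (1−0.75) × 0.4 × (1−0.9) = 0.001
bacterial: 0.9 × (1−0.95) × 0.9 × (1−0.75) = 0.010125
Highest score → bacterial.

bacterial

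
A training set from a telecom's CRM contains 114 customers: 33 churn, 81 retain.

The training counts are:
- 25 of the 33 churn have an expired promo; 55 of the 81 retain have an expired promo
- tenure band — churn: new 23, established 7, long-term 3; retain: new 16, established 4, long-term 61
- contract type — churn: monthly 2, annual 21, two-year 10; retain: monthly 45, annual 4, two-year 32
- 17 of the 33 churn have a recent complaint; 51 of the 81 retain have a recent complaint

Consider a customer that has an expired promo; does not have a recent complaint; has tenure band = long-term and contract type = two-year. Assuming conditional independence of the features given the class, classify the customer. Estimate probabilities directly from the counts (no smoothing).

retain

churn: (33/114) × (25/33) × (3/33) × (10/33) × (16/33) ≈ 0.0029291
retain: (81/114) × (55/81) × (61/81) × (32/81) × (30/81) ≈ 0.0531623
Highest score → retain.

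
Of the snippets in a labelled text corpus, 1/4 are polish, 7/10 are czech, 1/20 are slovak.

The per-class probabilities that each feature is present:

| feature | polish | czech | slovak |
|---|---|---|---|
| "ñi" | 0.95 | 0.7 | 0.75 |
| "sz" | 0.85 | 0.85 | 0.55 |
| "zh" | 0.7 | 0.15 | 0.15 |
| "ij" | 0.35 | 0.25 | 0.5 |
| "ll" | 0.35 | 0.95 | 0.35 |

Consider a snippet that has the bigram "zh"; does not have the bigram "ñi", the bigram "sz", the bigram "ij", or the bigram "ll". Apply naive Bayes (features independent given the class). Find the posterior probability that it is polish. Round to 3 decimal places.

polish: 0.25 × (1−0.95) × (1−0.85) × 0.7 × (1−0.35) × (1−0.35) = 0.00055453125
czech: 0.7 × (1−0.7) × (1−0.85) × 0.15 × (1−0.25) × (1−0.95) = 0.0001771875
slovak: 0.05 × (1−0.75) × (1−0.55) × 0.15 × (1−0.5) × (1−0.35) = 0.00027421875
P(polish | x) = 0.00055453125 / 0.0010059375 ≈ 0.551

0.551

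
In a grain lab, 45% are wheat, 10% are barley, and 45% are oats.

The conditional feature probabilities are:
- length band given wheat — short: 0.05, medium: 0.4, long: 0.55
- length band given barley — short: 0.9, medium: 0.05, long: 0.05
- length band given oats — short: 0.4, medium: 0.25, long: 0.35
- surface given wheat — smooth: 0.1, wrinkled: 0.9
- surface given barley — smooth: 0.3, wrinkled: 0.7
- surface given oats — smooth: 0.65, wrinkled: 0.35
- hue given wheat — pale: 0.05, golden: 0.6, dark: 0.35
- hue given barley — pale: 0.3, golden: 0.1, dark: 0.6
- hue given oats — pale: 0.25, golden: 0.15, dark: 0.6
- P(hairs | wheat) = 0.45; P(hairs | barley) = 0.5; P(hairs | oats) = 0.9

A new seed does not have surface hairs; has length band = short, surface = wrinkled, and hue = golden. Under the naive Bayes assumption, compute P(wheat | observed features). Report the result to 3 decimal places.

wheat: 0.45 × 0.05 × 0.9 × 0.6 × (1−0.45) = 0.0066825
barley: 0.1 × 0.9 × 0.7 × 0.1 × (1−0.5) = 0.00315
oats: 0.45 × 0.4 × 0.35 × 0.15 × (1−0.9) = 0.000945
P(wheat | x) = 0.0066825 / 0.0107775 ≈ 0.620

0.620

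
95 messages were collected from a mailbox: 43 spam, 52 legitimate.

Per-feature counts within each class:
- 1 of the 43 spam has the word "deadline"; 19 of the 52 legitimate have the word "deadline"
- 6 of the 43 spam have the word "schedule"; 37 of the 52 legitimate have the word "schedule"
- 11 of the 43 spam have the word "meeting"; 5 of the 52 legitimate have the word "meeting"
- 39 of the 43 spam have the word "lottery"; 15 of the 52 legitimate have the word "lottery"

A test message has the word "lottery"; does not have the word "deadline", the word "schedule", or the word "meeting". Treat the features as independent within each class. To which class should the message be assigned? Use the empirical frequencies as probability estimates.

spam: (43/95) × (42/43) × (37/43) × (32/43) × (39/43) ≈ 0.256765
legitimate: (52/95) × (33/52) × (15/52) × (47/52) × (15/52) ≈ 0.0261253
Highest score → spam.

spam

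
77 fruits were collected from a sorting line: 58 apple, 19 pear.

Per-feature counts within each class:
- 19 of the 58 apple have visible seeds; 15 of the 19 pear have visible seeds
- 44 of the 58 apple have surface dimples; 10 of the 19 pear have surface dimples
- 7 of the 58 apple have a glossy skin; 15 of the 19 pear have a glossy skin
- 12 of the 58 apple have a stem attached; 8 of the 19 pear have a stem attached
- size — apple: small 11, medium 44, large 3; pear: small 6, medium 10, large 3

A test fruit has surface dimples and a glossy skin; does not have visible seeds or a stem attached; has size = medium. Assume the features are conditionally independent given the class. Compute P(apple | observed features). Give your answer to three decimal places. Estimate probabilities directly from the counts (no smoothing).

apple: (58/77) × (39/58) × (44/58) × (7/58) × (46/58) × (44/58) ≈ 0.0279012
pear: (19/77) × (4/19) × (10/19) × (15/19) × (11/19) × (10/19) ≈ 0.00657717
P(apple | x) = 0.0279012 / 0.03447837 ≈ 0.809

0.809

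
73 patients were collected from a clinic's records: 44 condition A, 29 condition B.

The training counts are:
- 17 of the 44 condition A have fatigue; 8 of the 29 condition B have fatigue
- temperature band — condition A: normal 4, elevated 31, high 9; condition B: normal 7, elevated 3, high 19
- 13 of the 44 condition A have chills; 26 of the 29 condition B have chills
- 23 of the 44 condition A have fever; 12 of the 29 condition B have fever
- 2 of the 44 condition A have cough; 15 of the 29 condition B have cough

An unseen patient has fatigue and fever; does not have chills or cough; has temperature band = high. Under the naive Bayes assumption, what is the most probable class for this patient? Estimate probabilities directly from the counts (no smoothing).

condition A: (44/73) × (17/44) × (9/44) × (31/44) × (23/44) × (42/44) ≈ 0.0167454
condition B: (29/73) × (8/29) × (19/29) × (3/29) × (12/29) × (14/29) ≈ 0.00148375
Highest score → condition A.

condition A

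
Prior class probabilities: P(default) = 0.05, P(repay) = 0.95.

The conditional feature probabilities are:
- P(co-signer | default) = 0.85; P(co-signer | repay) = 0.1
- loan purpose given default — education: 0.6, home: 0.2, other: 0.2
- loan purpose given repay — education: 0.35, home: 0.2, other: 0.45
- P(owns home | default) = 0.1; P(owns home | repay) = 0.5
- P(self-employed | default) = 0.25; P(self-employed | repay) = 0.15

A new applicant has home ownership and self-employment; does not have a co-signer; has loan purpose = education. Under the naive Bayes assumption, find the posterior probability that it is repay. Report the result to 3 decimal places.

0.995

default: 0.05 × (1−0.85) × 0.6 × 0.1 × 0.25 = 0.0001125
repay: 0.95 × (1−0.1) × 0.35 × 0.5 × 0.15 = 0.02244375
P(repay | x) = 0.02244375 / 0.02255625 ≈ 0.995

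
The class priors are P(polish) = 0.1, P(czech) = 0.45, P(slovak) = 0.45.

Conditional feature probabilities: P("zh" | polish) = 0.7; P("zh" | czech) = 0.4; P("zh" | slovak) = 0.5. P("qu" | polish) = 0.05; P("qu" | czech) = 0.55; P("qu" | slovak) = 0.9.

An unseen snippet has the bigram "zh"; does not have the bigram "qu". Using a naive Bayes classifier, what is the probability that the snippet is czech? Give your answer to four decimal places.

0.4765

polish: 0.1 × 0.7 × (1−0.05) = 0.0665
czech: 0.45 × 0.4 × (1−0.55) = 0.081
slovak: 0.45 × 0.5 × (1−0.9) = 0.0225
P(czech | x) = 0.081 / 0.17 ≈ 0.4765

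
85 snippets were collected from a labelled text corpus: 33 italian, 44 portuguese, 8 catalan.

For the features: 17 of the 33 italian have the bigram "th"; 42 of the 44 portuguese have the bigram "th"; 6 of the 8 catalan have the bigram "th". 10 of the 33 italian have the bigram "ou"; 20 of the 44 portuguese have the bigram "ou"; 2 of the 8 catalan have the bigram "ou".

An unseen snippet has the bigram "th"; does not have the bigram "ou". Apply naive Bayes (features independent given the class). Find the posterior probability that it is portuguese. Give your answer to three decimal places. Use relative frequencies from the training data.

italian: (33/85) × (17/33) × (23/33) ≈ 0.139394
portuguese: (44/85) × (42/44) × (24/44) ≈ 0.269519
catalan: (8/85) × (6/8) × (6/8) ≈ 0.0529412
P(portuguese | x) = 0.269519 / 0.4618542 ≈ 0.584

0.584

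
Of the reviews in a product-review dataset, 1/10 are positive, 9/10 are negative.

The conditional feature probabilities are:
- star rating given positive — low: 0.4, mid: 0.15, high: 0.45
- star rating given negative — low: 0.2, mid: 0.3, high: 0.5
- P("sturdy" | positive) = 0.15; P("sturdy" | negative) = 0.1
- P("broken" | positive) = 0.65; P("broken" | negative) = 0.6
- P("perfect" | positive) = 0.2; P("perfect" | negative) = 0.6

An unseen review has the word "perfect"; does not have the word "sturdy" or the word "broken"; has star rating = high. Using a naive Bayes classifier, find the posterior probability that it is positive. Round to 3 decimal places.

0.027

positive: 0.1 × 0.45 × (1−0.15) × (1−0.65) × 0.2 = 0.0026775
negative: 0.9 × 0.5 × (1−0.1) × (1−0.6) × 0.6 = 0.0972
P(positive | x) = 0.0026775 / 0.0998775 ≈ 0.027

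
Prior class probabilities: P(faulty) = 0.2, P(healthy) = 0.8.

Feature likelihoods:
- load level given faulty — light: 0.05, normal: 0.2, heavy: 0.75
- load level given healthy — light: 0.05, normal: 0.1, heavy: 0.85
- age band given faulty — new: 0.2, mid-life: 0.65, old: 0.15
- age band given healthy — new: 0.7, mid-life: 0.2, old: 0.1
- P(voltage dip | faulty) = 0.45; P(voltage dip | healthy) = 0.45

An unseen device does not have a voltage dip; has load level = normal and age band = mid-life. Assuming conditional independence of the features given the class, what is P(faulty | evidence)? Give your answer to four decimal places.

0.6190

faulty: 0.2 × 0.2 × 0.65 × (1−0.45) = 0.0143
healthy: 0.8 × 0.1 × 0.2 × (1−0.45) = 0.0088
P(faulty | x) = 0.0143 / 0.0231 ≈ 0.6190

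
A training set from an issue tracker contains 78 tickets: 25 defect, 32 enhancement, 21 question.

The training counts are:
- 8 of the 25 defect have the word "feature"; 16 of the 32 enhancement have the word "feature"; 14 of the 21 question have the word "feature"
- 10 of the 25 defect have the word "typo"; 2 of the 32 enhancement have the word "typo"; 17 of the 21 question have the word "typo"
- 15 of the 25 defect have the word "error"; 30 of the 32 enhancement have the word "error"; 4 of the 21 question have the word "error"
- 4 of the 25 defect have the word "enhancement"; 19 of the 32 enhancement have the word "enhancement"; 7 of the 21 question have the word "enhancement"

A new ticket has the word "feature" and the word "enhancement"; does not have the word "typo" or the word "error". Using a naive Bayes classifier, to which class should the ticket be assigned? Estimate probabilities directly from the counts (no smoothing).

defect: (25/78) × (8/25) × (15/25) × (10/25) × (4/25) ≈ 0.00393846
enhancement: (32/78) × (16/32) × (30/32) × (2/32) × (19/32) ≈ 0.00713642
question: (21/78) × (14/21) × (4/21) × (17/21) × (7/21) ≈ 0.00922534
Highest score → question.

question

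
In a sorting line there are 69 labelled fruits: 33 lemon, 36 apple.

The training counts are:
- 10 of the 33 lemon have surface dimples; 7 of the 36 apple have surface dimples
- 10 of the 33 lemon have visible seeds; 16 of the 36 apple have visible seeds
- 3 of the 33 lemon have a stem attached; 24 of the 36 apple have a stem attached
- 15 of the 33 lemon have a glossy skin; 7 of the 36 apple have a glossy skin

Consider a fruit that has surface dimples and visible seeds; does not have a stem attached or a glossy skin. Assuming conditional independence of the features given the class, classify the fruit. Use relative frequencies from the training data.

lemon

lemon: (33/69) × (10/33) × (10/33) × (30/33) × (18/33) ≈ 0.0217772
apple: (36/69) × (7/36) × (16/36) × (12/36) × (29/36) ≈ 0.0121071
Highest score → lemon.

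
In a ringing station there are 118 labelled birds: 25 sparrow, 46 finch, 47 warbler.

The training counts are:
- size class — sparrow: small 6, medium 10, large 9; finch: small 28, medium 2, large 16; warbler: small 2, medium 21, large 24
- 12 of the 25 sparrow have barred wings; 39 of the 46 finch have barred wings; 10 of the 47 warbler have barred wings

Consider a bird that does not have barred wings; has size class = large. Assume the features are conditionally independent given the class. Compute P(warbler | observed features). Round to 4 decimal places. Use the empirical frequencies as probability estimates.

sparrow: (25/118) × (9/25) × (13/25) ≈ 0.039661
finch: (46/118) × (16/46) × (7/46) ≈ 0.0206338
warbler: (47/118) × (24/47) × (37/47) ≈ 0.160115
P(warbler | x) = 0.160115 / 0.2204098 ≈ 0.7264

0.7264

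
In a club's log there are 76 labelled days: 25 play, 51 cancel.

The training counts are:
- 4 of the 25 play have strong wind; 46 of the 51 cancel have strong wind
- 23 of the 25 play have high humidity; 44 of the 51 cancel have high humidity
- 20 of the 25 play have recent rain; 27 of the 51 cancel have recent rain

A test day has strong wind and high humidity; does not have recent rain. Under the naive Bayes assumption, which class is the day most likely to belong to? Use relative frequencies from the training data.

cancel

play: (25/76) × (4/25) × (23/25) × (5/25) ≈ 0.00968421
cancel: (51/76) × (46/51) × (44/51) × (24/51) ≈ 0.245735
Highest score → cancel.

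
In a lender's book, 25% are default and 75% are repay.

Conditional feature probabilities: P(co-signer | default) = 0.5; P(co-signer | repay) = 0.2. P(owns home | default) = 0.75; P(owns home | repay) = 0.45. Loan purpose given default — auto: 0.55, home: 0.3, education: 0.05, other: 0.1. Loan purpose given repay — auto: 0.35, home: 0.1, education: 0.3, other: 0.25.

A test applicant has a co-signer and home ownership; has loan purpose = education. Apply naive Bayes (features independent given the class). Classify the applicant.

repay

default: 0.25 × 0.5 × 0.75 × 0.05 = 0.0046875
repay: 0.75 × 0.2 × 0.45 × 0.3 = 0.02025
Highest score → repay.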